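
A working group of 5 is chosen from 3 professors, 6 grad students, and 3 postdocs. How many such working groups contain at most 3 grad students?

Split by how many grad students are chosen (0 through 3).
Sum: C(6,0)·C(6,5) + C(6,1)·C(6,4) + C(6,2)·C(6,3) + C(6,3)·C(6,2) = 6 + 90 + 300 + 300 = 696.

696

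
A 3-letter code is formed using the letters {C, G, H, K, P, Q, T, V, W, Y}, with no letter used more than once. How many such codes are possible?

720

Choose and order 3 of the 10 symbols: the first letter has 10 options, the next 9, then 8.
That product is 10 × 9 × 8 = 720.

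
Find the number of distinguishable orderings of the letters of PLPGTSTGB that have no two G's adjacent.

35280

There are 9!/(2!·2!·2!) = 45360 arrangements of PLPGTSTGB in total.
Arrangements with the G's together: treat GG as one letter, giving (8)!/(2!·2!) = 10080.
Subtracting, 45360 − 10080 = 35280 arrangements keep the G's apart.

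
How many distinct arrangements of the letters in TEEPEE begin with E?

Fix E in the first position and arrange the remaining 5 letters.
Those 5 letters have E appearing 3 times, giving (5)!/(3!) = 20.

20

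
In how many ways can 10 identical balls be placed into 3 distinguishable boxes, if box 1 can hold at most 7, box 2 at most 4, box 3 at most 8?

36

By stars and bars, unrestricted non-negative solutions to x_1+…+x_3 = 10 number C(10+2,2) = 66.
Subtract solutions that violate a single cap (substitute x_i' = x_i − (cap_i+1)): x_1 ≥ 8 gives C(4,2) = 6; x_2 ≥ 5 gives C(7,2) = 21; x_3 ≥ 9 gives C(3,2) = 3. Together 30.
No two caps can be exceeded simultaneously, so the pair terms are all 0.
By inclusion–exclusion the count is 66 − 30 + 0 = 36.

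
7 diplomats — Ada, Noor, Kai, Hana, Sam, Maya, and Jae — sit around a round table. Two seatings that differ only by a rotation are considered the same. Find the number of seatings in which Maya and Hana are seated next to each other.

240

Glue Maya and Hana into a block (2 internal orders). Seating 6 units around a circle gives (5)! arrangements.
So 2 × (5)! = 2 × 120 = 240.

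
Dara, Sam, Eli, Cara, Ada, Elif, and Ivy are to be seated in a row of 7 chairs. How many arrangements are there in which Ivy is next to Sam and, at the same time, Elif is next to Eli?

Treat {Ivy,Sam} as one block (2 orders) and {Elif,Eli} as another (2 orders).
That leaves 5 units to arrange: 2 × 2 × 5! = 4 × 120 = 480.

480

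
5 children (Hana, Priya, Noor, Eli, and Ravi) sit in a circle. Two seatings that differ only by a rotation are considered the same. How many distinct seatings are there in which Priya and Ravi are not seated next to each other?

12

Without the restriction there are (4)! = 24 seatings.
Seatings with Priya beside Ravi: treat them as a block with 2 internal orders, giving 2 × (3)! = 12.
Subtracting, 24 − 12 = 12.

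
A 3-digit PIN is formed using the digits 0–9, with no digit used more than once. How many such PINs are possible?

This is a permutation of 3 out of 10: P(10,3) = 10!/7!.
That product is 10 × 9 × 8 = 720.

720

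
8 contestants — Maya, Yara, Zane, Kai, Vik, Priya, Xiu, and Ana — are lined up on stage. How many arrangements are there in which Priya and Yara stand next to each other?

10080

Treat {Priya, Yara} as a single unit. There are 7 units to order, and the pair itself can be ordered 2 ways.
That gives 2 × 7! = 2 × 5040 = 10080.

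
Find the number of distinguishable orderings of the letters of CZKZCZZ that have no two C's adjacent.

There are 7!/(4!·2!) = 105 arrangements of CZKZCZZ in total.
If the two C's are adjacent, glue them into one block, leaving 6 items to arrange: (6)!/(4!) = 30 ways.
Hence 105 − 30 = 75.

75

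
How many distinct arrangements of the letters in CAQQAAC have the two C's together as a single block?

Treat the 2 copies of C as a single block. The multiset to arrange is then {CC, A, A, A, Q, Q}, 6 items in all.
That gives (6)!/(3!·2!) = 60 arrangements.

60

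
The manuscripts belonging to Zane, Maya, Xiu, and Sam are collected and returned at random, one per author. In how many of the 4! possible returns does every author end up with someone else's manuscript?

Count assignments avoiding every fixed point. For any j of the 4 authors fixed to their own manuscript, the other 4−j can be arranged in (4−j)! ways.
By inclusion–exclusion this is Σ_{j=0}^{4} (−1)^j C(4,j)·(4−j)!.
Computing: 24 − 24 + 12 − 4 + 1 = 9.

9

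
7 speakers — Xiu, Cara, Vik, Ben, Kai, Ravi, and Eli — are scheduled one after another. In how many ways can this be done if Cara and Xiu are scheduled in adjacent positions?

1440

Glue Cara and Xiu into one block (2 internal orders), leaving 6 units to arrange in a row.
So the count is 2·(6)! = 1440.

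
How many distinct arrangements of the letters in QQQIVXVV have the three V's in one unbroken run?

Treat the 3 copies of V as a single block. The multiset to arrange is then {VVV, I, Q, Q, Q, X}, 6 items in all.
That gives (6)!/(3!) = 120 arrangements.

120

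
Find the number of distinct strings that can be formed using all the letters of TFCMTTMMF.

The 9 letters of TFCMTTMMF have repeats: F appearing twice, M appearing 3 times, and T appearing 3 times.
So there are 9! / (3!·3!·2!) = 5040 distinguishable arrangements.

5040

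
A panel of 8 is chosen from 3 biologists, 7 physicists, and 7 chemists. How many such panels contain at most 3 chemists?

Split by how many chemists are chosen (0 through 3).
Sum: C(7,0)·C(10,8) + C(7,1)·C(10,7) + C(7,2)·C(10,6) + C(7,3)·C(10,5) = 45 + 840 + 4410 + 8820 = 14115.

14115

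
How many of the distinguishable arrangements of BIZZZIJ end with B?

60

With the last slot taken by B, it remains to arrange the other 6 letters (IZZZIJ).
Those 6 letters have I appearing twice and Z appearing 3 times, giving (6)!/(3!·2!) = 60.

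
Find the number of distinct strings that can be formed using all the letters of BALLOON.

The 7 letters of BALLOON have repeats: L appearing twice and O appearing twice.
The number of distinct arrangements is 7!/(2!·2!) = 5040/4 = 1260.

1260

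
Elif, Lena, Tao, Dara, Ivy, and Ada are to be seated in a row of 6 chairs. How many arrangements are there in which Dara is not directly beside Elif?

There are 6! = 720 arrangements in all. If Dara and Elif are adjacent, merging them into one block gives 2·(5)! = 240 arrangements.
So 720 − 240 = 480 arrangements keep them apart.

480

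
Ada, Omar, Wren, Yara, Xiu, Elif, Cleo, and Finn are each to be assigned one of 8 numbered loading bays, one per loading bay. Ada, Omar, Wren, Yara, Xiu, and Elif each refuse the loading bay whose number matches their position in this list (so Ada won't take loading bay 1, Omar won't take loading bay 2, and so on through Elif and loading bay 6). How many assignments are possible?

18806

Let Aᵢ (for 1 ≤ i ≤ 6) be the placements that put person i in their forbidden loading bay. Any j of these fix j positions, leaving (8−j)! ways to fill the rest, and there are C(6,j) ways to pick which j.
By inclusion–exclusion, the number of valid placements is Σ_{j=0}^{6} (−1)^j C(6,j)·(8−j)!.
Computing: 40320 − 30240 + 10800 − 2400 + 360 − 36 + 2 = 18806.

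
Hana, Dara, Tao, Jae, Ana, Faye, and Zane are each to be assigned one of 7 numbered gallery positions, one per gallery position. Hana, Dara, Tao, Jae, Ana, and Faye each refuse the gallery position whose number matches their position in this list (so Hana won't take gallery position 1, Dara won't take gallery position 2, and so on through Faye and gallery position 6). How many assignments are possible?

Let Aᵢ (for 1 ≤ i ≤ 6) be the placements that put person i in their forbidden gallery position. Any j of these fix j positions, leaving (7−j)! ways to fill the rest, and there are C(6,j) ways to pick which j.
By inclusion–exclusion, the number of valid placements is Σ_{j=0}^{6} (−1)^j C(6,j)·(7−j)!.
Computing: 5040 − 4320 + 1800 − 480 + 90 − 12 + 1 = 2119.

2119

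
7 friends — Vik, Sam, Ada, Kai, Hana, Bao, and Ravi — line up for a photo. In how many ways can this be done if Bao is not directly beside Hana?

3600

There are 7! = 5040 arrangements in all. If Bao and Hana are adjacent, merging them into one block gives 2·(6)! = 1440 arrangements.
Complementary counting: 5040 − 1440 = 3600.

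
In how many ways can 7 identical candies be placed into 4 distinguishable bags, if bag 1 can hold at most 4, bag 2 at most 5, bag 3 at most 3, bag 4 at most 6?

Ignoring the caps, the number of non-negative solutions to x_1+…+x_4 = 7 is C(10,3) = 120.
Subtract solutions that violate a single cap (substitute x_i' = x_i − (cap_i+1)): x_1 ≥ 5 gives C(5,3) = 10; x_2 ≥ 6 gives C(4,3) = 4; x_3 ≥ 4 gives C(6,3) = 20; x_4 ≥ 7 gives C(3,3) = 1. Together 35.
No two caps can be exceeded simultaneously, so the pair terms are all 0.
By inclusion–exclusion the count is 120 − 35 + 0 = 85.

85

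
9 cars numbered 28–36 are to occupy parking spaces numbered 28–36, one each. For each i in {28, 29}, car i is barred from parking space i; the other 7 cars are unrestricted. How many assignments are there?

287280

Let Aᵢ (for i ∈ {28, 29}) be the placements that put car i in its forbidden parking space. Any j of these fix j positions, leaving (9−j)! ways to fill the rest, and there are C(2,j) ways to pick which j.
By inclusion–exclusion, the number of valid placements is Σ_{j=0}^{2} (−1)^j C(2,j)·(9−j)!.
Computing: 362880 − 80640 + 5040 = 287280.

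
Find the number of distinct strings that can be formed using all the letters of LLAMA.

30

The 5 letters of LLAMA have repeats: A appearing twice and L appearing twice.
The number of distinct arrangements is 5!/(2!·2!) = 120/4 = 30.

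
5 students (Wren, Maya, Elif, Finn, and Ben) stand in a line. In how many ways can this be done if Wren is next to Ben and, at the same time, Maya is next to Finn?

24

Treat {Wren,Ben} as one block (2 orders) and {Maya,Finn} as another (2 orders).
That leaves 3 units to arrange: 2 × 2 × 3! = 4 × 6 = 24.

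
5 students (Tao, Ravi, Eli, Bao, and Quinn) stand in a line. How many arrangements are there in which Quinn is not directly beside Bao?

72

There are 5! = 120 arrangements in all. If Quinn and Bao are adjacent, merging them into one block gives 2·(4)! = 48 arrangements.
So 120 − 48 = 72 arrangements keep them apart.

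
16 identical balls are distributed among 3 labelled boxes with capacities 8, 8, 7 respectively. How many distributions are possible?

Without the upper bounds there are C(18,2) = 153 ways to split 16 among 3 boxes.
Subtract solutions that violate a single cap (substitute x_i' = x_i − (cap_i+1)): x_1 ≥ 9 gives C(9,2) = 36; x_2 ≥ 9 gives C(9,2) = 36; x_3 ≥ 8 gives C(10,2) = 45. Together 117.
No two caps can be exceeded simultaneously, so the pair terms are all 0.
By inclusion–exclusion the count is 153 − 117 + 0 = 36.

36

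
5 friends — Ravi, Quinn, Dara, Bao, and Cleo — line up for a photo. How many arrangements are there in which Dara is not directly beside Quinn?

There are 5! = 120 arrangements in all. If Dara and Quinn are adjacent, merging them into one block gives 2·(4)! = 48 arrangements.
Complementary counting: 120 − 48 = 72.

72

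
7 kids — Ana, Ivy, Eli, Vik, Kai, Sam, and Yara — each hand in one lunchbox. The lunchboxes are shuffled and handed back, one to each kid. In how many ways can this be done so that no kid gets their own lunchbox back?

Count assignments avoiding every fixed point. For any j of the 7 kids fixed to their own lunchbox, the other 7−j can be arranged in (7−j)! ways.
By inclusion–exclusion this is Σ_{j=0}^{7} (−1)^j C(7,j)·(7−j)!.
Computing: 5040 − 5040 + 2520 − 840 + 210 − 42 + 7 − 1 = 1854.

1854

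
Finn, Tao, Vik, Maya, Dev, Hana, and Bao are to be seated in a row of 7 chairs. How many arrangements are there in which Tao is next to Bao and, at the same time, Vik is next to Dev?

480

Treat {Tao,Bao} as one block (2 orders) and {Vik,Dev} as another (2 orders).
That leaves 5 units to arrange: 2 × 2 × 5! = 4 × 120 = 480.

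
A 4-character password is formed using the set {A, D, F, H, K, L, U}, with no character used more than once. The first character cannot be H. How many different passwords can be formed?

The first character has 7−1 = 6 choices (anything except H).
The remaining 3 characters are filled from the other 6 symbols without repetition: 6 × 5 × 4 = 120.
Total: 6 × 120 = 720.

720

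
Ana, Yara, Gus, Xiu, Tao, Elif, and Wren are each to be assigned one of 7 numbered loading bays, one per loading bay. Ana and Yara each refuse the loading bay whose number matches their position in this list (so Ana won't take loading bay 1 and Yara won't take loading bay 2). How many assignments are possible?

3720

Let Aᵢ (for i ∈ {1, 2}) be the placements that put person i in their forbidden loading bay. Any j of these fix j positions, leaving (7−j)! ways to fill the rest, and there are C(2,j) ways to pick which j.
By inclusion–exclusion, the number of valid placements is Σ_{j=0}^{2} (−1)^j C(2,j)·(7−j)!.
Computing: 5040 − 1440 + 120 = 3720.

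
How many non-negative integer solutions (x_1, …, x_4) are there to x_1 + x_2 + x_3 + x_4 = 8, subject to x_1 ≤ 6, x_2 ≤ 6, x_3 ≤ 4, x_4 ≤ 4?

117

By stars and bars, unrestricted non-negative solutions to x_1+…+x_4 = 8 number C(8+3,3) = 165.
Subtract solutions that violate a single cap (substitute x_i' = x_i − (cap_i+1)): x_1 ≥ 7 gives C(4,3) = 4; x_2 ≥ 7 gives C(4,3) = 4; x_3 ≥ 5 gives C(6,3) = 20; x_4 ≥ 5 gives C(6,3) = 20. Together 48.
No two caps can be exceeded simultaneously, so the pair terms are all 0.
By inclusion–exclusion the count is 165 − 48 + 0 = 117.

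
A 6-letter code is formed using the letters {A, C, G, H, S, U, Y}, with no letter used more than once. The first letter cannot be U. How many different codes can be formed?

The first letter has 7−1 = 6 choices (anything except U).
The remaining 5 letters are filled from the other 6 symbols without repetition: 6 × 5 × 4 × 3 × 2 = 720.
Total: 6 × 720 = 4320.

4320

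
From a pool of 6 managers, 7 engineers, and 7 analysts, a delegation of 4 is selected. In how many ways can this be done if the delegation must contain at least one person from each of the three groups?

2499

Total 4-person selections from all 20: C(20,4) = 4845.
Subtract selections that omit an entire group: no managers → C(14,4) = 1001; no engineers → C(13,4) = 715; no analysts → C(13,4) = 715.
Add back selections omitting two groups (i.e. drawn from a single group): C(6,4) + C(7,4) + C(7,4) = 85.
By inclusion–exclusion: 4845 − 2431 + 85 = 2499.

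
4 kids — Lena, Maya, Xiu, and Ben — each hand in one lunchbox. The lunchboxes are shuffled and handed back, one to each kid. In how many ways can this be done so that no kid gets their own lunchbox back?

9

Count assignments avoiding every fixed point. For any j of the 4 kids fixed to their own lunchbox, the other 4−j can be arranged in (4−j)! ways.
By inclusion–exclusion this is Σ_{j=0}^{4} (−1)^j C(4,j)·(4−j)!.
Computing: 24 − 24 + 12 − 4 + 1 = 9.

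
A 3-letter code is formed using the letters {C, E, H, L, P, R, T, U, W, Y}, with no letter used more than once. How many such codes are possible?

720

Choose and order 3 of the 10 symbols: the first letter has 10 options, the next 9, then 8.
10 × 9 × 8 = 720.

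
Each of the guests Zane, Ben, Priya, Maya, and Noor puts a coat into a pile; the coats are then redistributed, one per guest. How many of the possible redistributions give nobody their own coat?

44

This is the derangement count D_5: permutations of 5 items with no fixed point.
By inclusion–exclusion this is Σ_{j=0}^{5} (−1)^j C(5,j)·(5−j)!.
Computing: 120 − 120 + 60 − 20 + 5 − 1 = 44.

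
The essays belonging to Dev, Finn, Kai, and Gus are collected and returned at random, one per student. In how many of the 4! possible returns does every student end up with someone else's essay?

9

Let Aᵢ be the assignments in which student i gets their own essay. We want the size of the complement of A₁∪…∪A_4.
By inclusion–exclusion this is Σ_{j=0}^{4} (−1)^j C(4,j)·(4−j)!.
Computing: 24 − 24 + 12 − 4 + 1 = 9.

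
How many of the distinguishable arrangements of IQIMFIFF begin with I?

420

Fix I in the first position and arrange the remaining 7 letters.
Those 7 letters have F appearing 3 times and I appearing twice, giving (7)!/(3!·2!) = 420.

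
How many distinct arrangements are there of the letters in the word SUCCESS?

420

SUCCESS has 7 letters with C appearing twice and S appearing 3 times.
The number of distinct arrangements is 7!/(3!·2!) = 5040/12 = 420.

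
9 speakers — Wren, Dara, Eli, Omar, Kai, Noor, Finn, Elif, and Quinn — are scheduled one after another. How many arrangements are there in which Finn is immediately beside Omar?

Treat {Finn, Omar} as a single unit. There are 8 units to order, and the pair itself can be ordered 2 ways.
So the count is 2·(8)! = 80640.

80640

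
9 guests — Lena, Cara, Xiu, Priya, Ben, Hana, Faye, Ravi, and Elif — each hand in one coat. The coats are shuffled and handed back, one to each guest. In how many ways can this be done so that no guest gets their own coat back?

133496

Let Aᵢ be the assignments in which guest i gets their own coat. We want the size of the complement of A₁∪…∪A_9.
By inclusion–exclusion this is Σ_{j=0}^{9} (−1)^j C(9,j)·(9−j)!.
Computing: 362880 − 362880 + 181440 − 60480 + 15120 − 3024 + 504 − 72 + 9 − 1 = 133496.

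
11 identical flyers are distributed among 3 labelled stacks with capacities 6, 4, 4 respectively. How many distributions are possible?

Ignoring the caps, the number of non-negative solutions to x_1+…+x_3 = 11 is C(13,2) = 78.
Subtract solutions that violate a single cap (substitute x_i' = x_i − (cap_i+1)): x_1 ≥ 7 gives C(6,2) = 15; x_2 ≥ 5 gives C(8,2) = 28; x_3 ≥ 5 gives C(8,2) = 28. Together 71.
Add back pairs where two caps are both exceeded: 0 + 0 + 3 = 3.
By inclusion–exclusion the count is 78 − 71 + 3 = 10.

10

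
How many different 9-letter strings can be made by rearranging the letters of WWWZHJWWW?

The 9 letters of WWWZHJWWW have repeats: W appearing 6 times.
The number of distinct arrangements is 9!/(6!) = 362880/720 = 504.

504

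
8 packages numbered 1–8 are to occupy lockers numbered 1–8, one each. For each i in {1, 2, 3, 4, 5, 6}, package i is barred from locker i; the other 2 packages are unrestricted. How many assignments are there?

18806

Let Aᵢ (for 1 ≤ i ≤ 6) be the placements that put package i in its forbidden locker. Any j of these fix j positions, leaving (8−j)! ways to fill the rest, and there are C(6,j) ways to pick which j.
By inclusion–exclusion, the number of valid placements is Σ_{j=0}^{6} (−1)^j C(6,j)·(8−j)!.
Computing: 40320 − 30240 + 10800 − 2400 + 360 − 36 + 2 = 18806.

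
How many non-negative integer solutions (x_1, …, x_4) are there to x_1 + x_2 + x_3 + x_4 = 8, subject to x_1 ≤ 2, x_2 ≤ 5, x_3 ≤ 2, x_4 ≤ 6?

By stars and bars, unrestricted non-negative solutions to x_1+…+x_4 = 8 number C(8+3,3) = 165.
Subtract solutions that violate a single cap (substitute x_i' = x_i − (cap_i+1)): x_1 ≥ 3 gives C(8,3) = 56; x_2 ≥ 6 gives C(5,3) = 10; x_3 ≥ 3 gives C(8,3) = 56; x_4 ≥ 7 gives C(4,3) = 4. Together 126.
Add back pairs where two caps are both exceeded: 0 + 10 + 0 + 0 + 0 + 0 = 10.
By inclusion–exclusion the count is 165 − 126 + 10 = 49.

49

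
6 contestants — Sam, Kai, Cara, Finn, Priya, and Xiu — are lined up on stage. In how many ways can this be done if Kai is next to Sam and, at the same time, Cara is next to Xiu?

Treat {Kai,Sam} as one block (2 orders) and {Cara,Xiu} as another (2 orders).
That leaves 4 units to arrange: 2 × 2 × 4! = 4 × 24 = 96.

96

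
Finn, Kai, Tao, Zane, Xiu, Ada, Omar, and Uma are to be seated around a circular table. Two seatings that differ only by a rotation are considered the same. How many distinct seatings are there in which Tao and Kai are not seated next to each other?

3600

Without the restriction there are (7)! = 5040 seatings.
Seatings with Tao beside Kai: treat them as a block with 2 internal orders, giving 2 × (6)! = 1440.
Subtracting, 5040 − 1440 = 3600.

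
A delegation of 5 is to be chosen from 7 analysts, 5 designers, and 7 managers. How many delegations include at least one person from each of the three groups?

8085

Total 5-person selections from all 19: C(19,5) = 11628.
Selections missing a whole group: no analysts → C(12,5) = 792; no designers → C(14,5) = 2002; no managers → C(12,5) = 792.
Add back selections omitting two groups (i.e. drawn from a single group): C(7,5) + C(5,5) + C(7,5) = 43.
By inclusion–exclusion: 11628 − 3586 + 43 = 8085.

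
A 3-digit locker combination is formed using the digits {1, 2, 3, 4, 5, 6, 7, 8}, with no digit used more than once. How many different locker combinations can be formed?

With no repetition, fill the 3 digits in order: 8 choices, then 7, down to 6.
8 × 7 × 6 = 336.

336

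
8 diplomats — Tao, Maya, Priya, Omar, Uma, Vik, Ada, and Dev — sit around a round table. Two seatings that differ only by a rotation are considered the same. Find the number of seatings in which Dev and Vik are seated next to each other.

1440

Treat {Dev, Vik} as one unit (2 internal orders) and seat the resulting 7 units around the table: (6)! circular arrangements.
So 2 × (6)! = 2 × 720 = 1440.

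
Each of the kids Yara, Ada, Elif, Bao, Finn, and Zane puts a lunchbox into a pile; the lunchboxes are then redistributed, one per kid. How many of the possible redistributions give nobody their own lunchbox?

This is the derangement count D_6: permutations of 6 items with no fixed point.
By inclusion–exclusion this is Σ_{j=0}^{6} (−1)^j C(6,j)·(6−j)!.
Computing: 720 − 720 + 360 − 120 + 30 − 6 + 1 = 265.

265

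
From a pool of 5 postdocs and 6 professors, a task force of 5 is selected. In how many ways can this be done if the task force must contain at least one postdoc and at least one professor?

With no constraint there are C(11,5) = 462 possible selections.
Subtract selections that omit an entire group: no postdocs → C(6,5) = 6; no professors → C(5,5) = 1.
Both groups omitted at once is impossible, so 462 − 7 = 455.

455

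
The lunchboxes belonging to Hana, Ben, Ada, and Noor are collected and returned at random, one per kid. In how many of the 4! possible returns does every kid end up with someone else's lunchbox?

This is the derangement count D_4: permutations of 4 items with no fixed point.
By inclusion–exclusion this is Σ_{j=0}^{4} (−1)^j C(4,j)·(4−j)!.
Computing: 24 − 24 + 12 − 4 + 1 = 9.

9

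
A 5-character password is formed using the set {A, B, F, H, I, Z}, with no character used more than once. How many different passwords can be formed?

With no repetition, fill the 5 characters in order: 6 choices, then 5, down to 2.
6 × 5 × 4 × 3 × 2 = 720.

720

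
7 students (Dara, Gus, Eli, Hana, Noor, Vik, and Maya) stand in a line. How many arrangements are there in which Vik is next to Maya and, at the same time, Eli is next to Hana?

480

Treat {Vik,Maya} as one block (2 orders) and {Eli,Hana} as another (2 orders).
That leaves 5 units to arrange: 2 × 2 × 5! = 4 × 120 = 480.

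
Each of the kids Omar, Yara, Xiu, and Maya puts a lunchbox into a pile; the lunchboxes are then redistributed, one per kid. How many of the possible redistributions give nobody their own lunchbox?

9

Count assignments avoiding every fixed point. For any j of the 4 kids fixed to their own lunchbox, the other 4−j can be arranged in (4−j)! ways.
By inclusion–exclusion this is Σ_{j=0}^{4} (−1)^j C(4,j)·(4−j)!.
Computing: 24 − 24 + 12 − 4 + 1 = 9.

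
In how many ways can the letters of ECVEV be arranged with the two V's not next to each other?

Total arrangements of ECVEV: 5!/(2!·2!) = 30.
If the two V's are adjacent, glue them into one block, leaving 4 items to arrange: (4)!/(2!) = 12 ways.
Subtracting, 30 − 12 = 18 arrangements keep the V's apart.

18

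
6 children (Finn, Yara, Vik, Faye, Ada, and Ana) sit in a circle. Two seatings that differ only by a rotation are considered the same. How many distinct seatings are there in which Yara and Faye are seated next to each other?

48

Glue Yara and Faye into a block (2 internal orders). Seating 5 units around a circle gives (4)! arrangements.
So 2 × (4)! = 2 × 24 = 48.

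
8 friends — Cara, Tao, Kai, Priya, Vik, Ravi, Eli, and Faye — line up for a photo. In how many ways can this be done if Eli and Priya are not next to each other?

There are 8! = 40320 arrangements in all. If Eli and Priya are adjacent, merging them into one block gives 2·(7)! = 10080 arrangements.
Complementary counting: 40320 − 10080 = 30240.

30240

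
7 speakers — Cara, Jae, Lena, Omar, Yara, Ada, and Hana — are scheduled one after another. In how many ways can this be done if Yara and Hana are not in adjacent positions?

3600

Of the 7! = 5040 arrangements, those with Yara and Hana adjacent number 2 × 6! = 1440 (treat the pair as a block with 2 internal orders).
So 5040 − 1440 = 3600 arrangements keep them apart.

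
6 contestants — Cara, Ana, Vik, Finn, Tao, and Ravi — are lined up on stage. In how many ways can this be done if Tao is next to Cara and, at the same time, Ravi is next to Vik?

Treat {Tao,Cara} as one block (2 orders) and {Ravi,Vik} as another (2 orders).
That leaves 4 units to arrange: 2 × 2 × 4! = 4 × 24 = 96.

96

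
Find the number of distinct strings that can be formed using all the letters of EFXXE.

The 5 letters of EFXXE have repeats: E appearing twice and X appearing twice.
Dividing 5! = 120 by 2!·2! = 4 for the repeated letters gives 30.

30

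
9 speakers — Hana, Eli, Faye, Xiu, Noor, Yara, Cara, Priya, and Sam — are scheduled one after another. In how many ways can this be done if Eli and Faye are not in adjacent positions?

282240

Of the 9! = 362880 arrangements, those with Eli and Faye adjacent number 2 × 8! = 80640 (treat the pair as a block with 2 internal orders).
So 362880 − 80640 = 282240 arrangements keep them apart.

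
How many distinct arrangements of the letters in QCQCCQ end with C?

10

Fix C in the last position and arrange the remaining 5 letters.
Those 5 letters have C appearing twice and Q appearing 3 times, giving (5)!/(3!·2!) = 10.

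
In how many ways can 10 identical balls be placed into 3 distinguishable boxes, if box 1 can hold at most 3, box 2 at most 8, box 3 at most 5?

Ignoring the caps, the number of non-negative solutions to x_1+…+x_3 = 10 is C(12,2) = 66.
Subtract solutions that violate a single cap (substitute x_i' = x_i − (cap_i+1)): x_1 ≥ 4 gives C(8,2) = 28; x_2 ≥ 9 gives C(3,2) = 3; x_3 ≥ 6 gives C(6,2) = 15. Together 46.
Add back pairs where two caps are both exceeded: 0 + 1 + 0 = 1.
By inclusion–exclusion the count is 66 − 46 + 1 = 21.

21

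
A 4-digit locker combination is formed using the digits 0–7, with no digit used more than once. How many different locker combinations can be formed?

With no repetition, fill the 4 digits in order: 8 choices, then 7, down to 5.
That product is 8 × 7 × 6 × 5 = 1680.

1680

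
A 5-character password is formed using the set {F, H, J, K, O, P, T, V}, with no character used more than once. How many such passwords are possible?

6720

Choose and order 5 of the 8 symbols: the first character has 8 options, the next 7, and so on down to 4.
That product is 8 × 7 × 6 × 5 × 4 = 6720.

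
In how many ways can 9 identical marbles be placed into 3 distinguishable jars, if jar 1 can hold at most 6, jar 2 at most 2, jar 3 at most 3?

6

By stars and bars, unrestricted non-negative solutions to x_1+…+x_3 = 9 number C(9+2,2) = 55.
Subtract solutions that violate a single cap (substitute x_i' = x_i − (cap_i+1)): x_1 ≥ 7 gives C(4,2) = 6; x_2 ≥ 3 gives C(8,2) = 28; x_3 ≥ 4 gives C(7,2) = 21. Together 55.
Add back pairs where two caps are both exceeded: 0 + 0 + 6 = 6.
By inclusion–exclusion the count is 55 − 55 + 6 = 6.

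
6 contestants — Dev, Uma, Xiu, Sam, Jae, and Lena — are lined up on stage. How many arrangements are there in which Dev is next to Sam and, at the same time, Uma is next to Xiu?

96

Treat {Dev,Sam} as one block (2 orders) and {Uma,Xiu} as another (2 orders).
That leaves 4 units to arrange: 2 × 2 × 4! = 4 × 24 = 96.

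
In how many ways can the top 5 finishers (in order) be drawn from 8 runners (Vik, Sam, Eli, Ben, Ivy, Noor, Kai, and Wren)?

6720

This is an ordered selection of 5 from 8: P(8,5).
That gives 8 × 7 × 6 × 5 × 4 = 6720.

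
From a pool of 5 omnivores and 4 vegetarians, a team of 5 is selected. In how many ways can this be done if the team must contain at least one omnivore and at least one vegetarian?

Unrestricted: C(9,5) = 126 ways to pick any 5 of the 9.
Selections missing a whole group: no omnivores → C(4,5) = 0; no vegetarians → C(5,5) = 1.
Both groups omitted at once is impossible, so 126 − 1 = 125.

125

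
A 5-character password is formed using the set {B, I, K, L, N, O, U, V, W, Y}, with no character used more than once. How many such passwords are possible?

With no repetition, fill the 5 characters in order: 10 choices, then 9, down to 6.
10 × 9 × 8 × 7 × 6 = 30240.

30240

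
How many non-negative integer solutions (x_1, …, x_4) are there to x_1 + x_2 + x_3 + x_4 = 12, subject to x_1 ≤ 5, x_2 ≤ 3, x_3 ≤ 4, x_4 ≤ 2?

Ignoring the caps, the number of non-negative solutions to x_1+…+x_4 = 12 is C(15,3) = 455.
Subtract solutions that violate a single cap (substitute x_i' = x_i − (cap_i+1)): x_1 ≥ 6 gives C(9,3) = 84; x_2 ≥ 4 gives C(11,3) = 165; x_3 ≥ 5 gives C(10,3) = 120; x_4 ≥ 3 gives C(12,3) = 220. Together 589.
Add back pairs where two caps are both exceeded: 10 + 4 + 20 + 20 + 56 + 35 = 145.
Subtract triples: 0 + 0 + 0 + 1 = 1.
By inclusion–exclusion the count is 455 − 589 + 145 − 1 = 10.

10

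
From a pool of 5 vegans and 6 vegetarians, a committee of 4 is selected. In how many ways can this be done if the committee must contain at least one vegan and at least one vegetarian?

With no constraint there are C(11,4) = 330 possible selections.
Selections missing a whole group: no vegans → C(6,4) = 15; no vegetarians → C(5,4) = 5.
Both groups omitted at once is impossible, so 330 − 20 = 310.

310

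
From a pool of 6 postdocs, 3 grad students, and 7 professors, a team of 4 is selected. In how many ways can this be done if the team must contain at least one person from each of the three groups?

Unrestricted: C(16,4) = 1820 ways to pick any 4 of the 16.
Subtract selections that omit an entire group: no postdocs → C(10,4) = 210; no grad students → C(13,4) = 715; no professors → C(9,4) = 126.
Add back selections omitting two groups (i.e. drawn from a single group): C(6,4) + C(3,4) + C(7,4) = 50.
By inclusion–exclusion: 1820 − 1051 + 50 = 819.

819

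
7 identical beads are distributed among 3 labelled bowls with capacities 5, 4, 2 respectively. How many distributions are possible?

Ignoring the caps, the number of non-negative solutions to x_1+…+x_3 = 7 is C(9,2) = 36.
Subtract solutions that violate a single cap (substitute x_i' = x_i − (cap_i+1)): x_1 ≥ 6 gives C(3,2) = 3; x_2 ≥ 5 gives C(4,2) = 6; x_3 ≥ 3 gives C(6,2) = 15. Together 24.
No two caps can be exceeded simultaneously, so the pair terms are all 0.
By inclusion–exclusion the count is 36 − 24 + 0 = 12.

12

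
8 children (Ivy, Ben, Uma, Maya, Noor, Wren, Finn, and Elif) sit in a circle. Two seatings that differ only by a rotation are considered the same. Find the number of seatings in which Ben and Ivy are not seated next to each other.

Without the restriction there are (7)! = 5040 seatings.
Seatings with Ben beside Ivy: treat them as a block with 2 internal orders, giving 2 × (6)! = 1440.
Subtracting, 5040 − 1440 = 3600.

3600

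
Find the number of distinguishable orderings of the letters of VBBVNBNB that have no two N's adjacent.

Total arrangements of VBBVNBNB: 8!/(4!·2!·2!) = 420.
Arrangements with the N's together: treat NN as one letter, giving (7)!/(4!·2!) = 105.
Subtracting, 420 − 105 = 315 arrangements keep the N's apart.

315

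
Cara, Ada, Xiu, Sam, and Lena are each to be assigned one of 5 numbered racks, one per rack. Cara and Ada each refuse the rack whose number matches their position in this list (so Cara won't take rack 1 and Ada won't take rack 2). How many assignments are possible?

Let Aᵢ (for i ∈ {1, 2}) be the placements that put person i in their forbidden rack. Any j of these fix j positions, leaving (5−j)! ways to fill the rest, and there are C(2,j) ways to pick which j.
By inclusion–exclusion, the number of valid placements is Σ_{j=0}^{2} (−1)^j C(2,j)·(5−j)!.
Computing: 120 − 48 + 6 = 78.

78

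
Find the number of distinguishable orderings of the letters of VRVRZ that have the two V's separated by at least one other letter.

There are 5!/(2!·2!) = 30 arrangements of VRVRZ in total.
If the two V's are adjacent, glue them into one block, leaving 4 items to arrange: (4)!/(2!) = 12 ways.
Subtracting, 30 − 12 = 18 arrangements keep the V's apart.

18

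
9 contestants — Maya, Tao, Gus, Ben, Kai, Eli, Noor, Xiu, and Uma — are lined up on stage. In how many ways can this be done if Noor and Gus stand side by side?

80640

Treat {Noor, Gus} as a single unit. There are 8 units to order, and the pair itself can be ordered 2 ways.
That gives 2 × 8! = 2 × 40320 = 80640.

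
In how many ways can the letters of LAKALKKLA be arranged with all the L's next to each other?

Treat the 3 copies of L as a single block. The multiset to arrange is then {LLL, A, A, A, K, K, K}, 7 items in all.
That gives (7)!/(3!·3!) = 140 arrangements.

140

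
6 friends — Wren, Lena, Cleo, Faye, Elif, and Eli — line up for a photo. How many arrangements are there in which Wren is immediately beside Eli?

Place the 4 others and the Wren-Eli pair as 5 objects in a line; the pair has 2 internal arrangements.
That gives 2 × 5! = 2 × 120 = 240.

240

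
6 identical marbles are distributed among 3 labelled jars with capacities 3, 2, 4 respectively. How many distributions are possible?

9

Ignoring the caps, the number of non-negative solutions to x_1+…+x_3 = 6 is C(8,2) = 28.
Subtract solutions that violate a single cap (substitute x_i' = x_i − (cap_i+1)): x_1 ≥ 4 gives C(4,2) = 6; x_2 ≥ 3 gives C(5,2) = 10; x_3 ≥ 5 gives C(3,2) = 3. Together 19.
No two caps can be exceeded simultaneously, so the pair terms are all 0.
By inclusion–exclusion the count is 28 − 19 + 0 = 9.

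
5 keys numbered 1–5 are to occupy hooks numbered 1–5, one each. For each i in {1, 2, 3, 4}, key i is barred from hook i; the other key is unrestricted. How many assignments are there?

53

Let Aᵢ (for 1 ≤ i ≤ 4) be the placements that put key i in its forbidden hook. Any j of these fix j positions, leaving (5−j)! ways to fill the rest, and there are C(4,j) ways to pick which j.
By inclusion–exclusion, the number of valid placements is Σ_{j=0}^{4} (−1)^j C(4,j)·(5−j)!.
Computing: 120 − 96 + 36 − 8 + 1 = 53.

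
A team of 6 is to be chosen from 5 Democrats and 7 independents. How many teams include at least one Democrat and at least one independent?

917

With no constraint there are C(12,6) = 924 possible selections.
Selections missing a whole group: no Democrats → C(7,6) = 7; no independents → C(5,6) = 0.
Both groups omitted at once is impossible, so 924 − 7 = 917.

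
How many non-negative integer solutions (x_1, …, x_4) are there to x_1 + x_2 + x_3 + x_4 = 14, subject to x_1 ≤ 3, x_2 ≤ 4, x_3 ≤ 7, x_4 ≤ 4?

Without the upper bounds there are C(17,3) = 680 ways to split 14 among 4 variables.
Subtract solutions that violate a single cap (substitute x_i' = x_i − (cap_i+1)): x_1 ≥ 4 gives C(13,3) = 286; x_2 ≥ 5 gives C(12,3) = 220; x_3 ≥ 8 gives C(9,3) = 84; x_4 ≥ 5 gives C(12,3) = 220. Together 810.
Add back pairs where two caps are both exceeded: 56 + 10 + 56 + 4 + 35 + 4 = 165.
Subtract triples: 0 + 1 + 0 + 0 = 1.
By inclusion–exclusion the count is 680 − 810 + 165 − 1 = 34.

34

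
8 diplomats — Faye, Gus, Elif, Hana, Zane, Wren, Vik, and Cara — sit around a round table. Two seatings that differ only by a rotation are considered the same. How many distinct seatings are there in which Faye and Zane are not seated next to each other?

3600

All circular seatings of 8 people number (7)! = 5040.
Seatings with Faye beside Zane: treat them as a block with 2 internal orders, giving 2 × (6)! = 1440.
Subtracting, 5040 − 1440 = 3600.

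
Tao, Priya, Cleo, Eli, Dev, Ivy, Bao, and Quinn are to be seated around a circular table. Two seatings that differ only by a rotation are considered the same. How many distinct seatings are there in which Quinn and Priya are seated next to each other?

1440

Treat {Quinn, Priya} as one unit (2 internal orders) and seat the resulting 7 units around the table: (6)! circular arrangements.
So 2 × (6)! = 2 × 720 = 1440.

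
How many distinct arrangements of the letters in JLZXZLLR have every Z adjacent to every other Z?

Treat the 2 copies of Z as a single block. The multiset to arrange is then {ZZ, J, L, L, L, R, X}, 7 items in all.
That gives (7)!/(3!) = 840 arrangements.

840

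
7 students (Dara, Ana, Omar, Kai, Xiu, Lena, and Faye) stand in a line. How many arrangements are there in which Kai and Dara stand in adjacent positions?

1440

Glue Kai and Dara into one block (2 internal orders), leaving 6 units to arrange in a row.
So the count is 2·(6)! = 1440.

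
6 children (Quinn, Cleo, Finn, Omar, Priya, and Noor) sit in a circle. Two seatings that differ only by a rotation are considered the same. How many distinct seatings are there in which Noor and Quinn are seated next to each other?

48

Glue Noor and Quinn into a block (2 internal orders). Seating 5 units around a circle gives (4)! arrangements.
So 2 × (4)! = 2 × 24 = 48.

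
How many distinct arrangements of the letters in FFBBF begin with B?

4

Fix B in the first position and arrange the remaining 4 letters.
Those 4 letters have F appearing 3 times, giving (4)!/(3!) = 4.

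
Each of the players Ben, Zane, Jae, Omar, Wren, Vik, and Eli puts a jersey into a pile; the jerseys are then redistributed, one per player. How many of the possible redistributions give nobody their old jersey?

This is the derangement count D_7: permutations of 7 items with no fixed point.
By inclusion–exclusion this is Σ_{j=0}^{7} (−1)^j C(7,j)·(7−j)!.
Computing: 5040 − 5040 + 2520 − 840 + 210 − 42 + 7 − 1 = 1854.

1854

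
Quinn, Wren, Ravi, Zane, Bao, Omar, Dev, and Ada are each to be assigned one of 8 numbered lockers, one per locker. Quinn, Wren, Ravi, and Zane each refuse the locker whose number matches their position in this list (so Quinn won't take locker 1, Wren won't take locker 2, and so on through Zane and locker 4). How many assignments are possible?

Let Aᵢ (for 1 ≤ i ≤ 4) be the placements that put person i in their forbidden locker. Any j of these fix j positions, leaving (8−j)! ways to fill the rest, and there are C(4,j) ways to pick which j.
By inclusion–exclusion, the number of valid placements is Σ_{j=0}^{4} (−1)^j C(4,j)·(8−j)!.
Computing: 40320 − 20160 + 4320 − 480 + 24 = 24024.

24024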